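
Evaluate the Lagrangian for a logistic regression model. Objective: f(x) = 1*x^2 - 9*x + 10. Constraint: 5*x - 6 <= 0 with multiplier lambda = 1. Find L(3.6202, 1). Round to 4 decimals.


Step 1: Evaluate f(x).
f(3.6202) = 1*3.6202^2 - 9*3.6202 + 10 = -9.476
Step 2: Evaluate g(x).
g(3.6202) = 5*3.6202 - 6 = 12.101
Step 3: Compute Lagrangian.
L = -9.476 + 1*12.101 = 2.625


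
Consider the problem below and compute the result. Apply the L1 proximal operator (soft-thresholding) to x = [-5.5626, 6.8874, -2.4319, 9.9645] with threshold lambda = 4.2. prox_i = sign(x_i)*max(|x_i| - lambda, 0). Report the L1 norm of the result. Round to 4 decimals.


Soft-thresholding with lambda = 4.2:
prox(-5.5626) = sign(-5.5626)*max(|-5.5626| - 4.2, 0) = -1.3626
prox(6.8874) = sign(6.8874)*max(|6.8874| - 4.2, 0) = 2.6874
prox(-2.4319) = sign(-2.4319)*max(|-2.4319| - 4.2, 0) = 0.0
prox(9.9645) = sign(9.9645)*max(|9.9645| - 4.2, 0) = 5.7645
prox(x) = [-1.3626, 2.6874, 0.0, 5.7645]
||prox(x)||_1 = 1.3626 + 2.6874 + 0.0 + 5.7645 = 9.8145


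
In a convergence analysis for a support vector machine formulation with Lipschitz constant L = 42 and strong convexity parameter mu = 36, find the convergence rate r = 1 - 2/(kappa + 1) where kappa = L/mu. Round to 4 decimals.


Step 1: Compute the condition number.
kappa = L/mu = 42/36 = 1.1667
Step 2: Compute the convergence rate.
r = 1 - 2/(kappa + 1) = 1 - 2*mu/(L + mu) = (L - mu)/(L + mu) = 6/78 = 0.0769


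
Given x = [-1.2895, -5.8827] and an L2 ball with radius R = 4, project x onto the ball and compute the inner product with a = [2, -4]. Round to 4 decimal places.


Step 1: Compute ||x|| (intermediates to 6 decimals).
||x|| = sqrt((-1.2895)^2 + (-5.8827)^2) = 6.022372
Step 2: Project.
Since ||x|| > R, scale = R/||x|| = 4/6.022372 = 0.66419, proj(x) = scale * x
proj(x) = [-0.856473, -3.907231]
Step 3: Dot product.
a^T * proj(x) = 2*(-0.856473) - 4*(-3.907231) = 13.916


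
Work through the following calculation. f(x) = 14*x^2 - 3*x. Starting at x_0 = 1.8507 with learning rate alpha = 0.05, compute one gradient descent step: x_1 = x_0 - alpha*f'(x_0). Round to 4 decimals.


We compute the gradient at x_0 and apply the update.
f'(x) = 28*x - 3
f'(1.8507) = 28*1.8507 - 3 = 48.8196
x_1 = 1.8507 - 0.05*48.8196 = -0.5903


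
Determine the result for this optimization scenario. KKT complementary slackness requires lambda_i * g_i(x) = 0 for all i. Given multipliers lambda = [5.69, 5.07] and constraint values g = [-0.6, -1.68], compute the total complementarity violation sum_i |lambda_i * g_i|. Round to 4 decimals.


KKT complementary slackness check:
lambda_1 * g_1 = 5.69 * -0.6 = -3.414
lambda_2 * g_2 = 5.07 * -1.68 = -8.5176
Total violation = 3.414 + 8.5176 = 11.9316


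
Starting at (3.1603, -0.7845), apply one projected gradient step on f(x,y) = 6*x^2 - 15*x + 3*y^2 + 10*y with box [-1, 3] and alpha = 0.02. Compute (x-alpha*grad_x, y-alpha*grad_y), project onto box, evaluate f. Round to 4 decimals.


Step 1: Compute gradient at (3.1603, -0.7845).
grad_x = 2*6*3.1603 - 15 = 22.9236
grad_y = 2*3*-0.7845 + 10 = 5.293
Step 2: Gradient step.
x_raw = 3.1603 - 0.02*22.9236 = 2.7018
y_raw = -0.7845 - 0.02*5.293 = -0.8904
Step 3: Project onto [-1, 3].
x_proj = clip(2.7018) = 2.7018
y_proj = clip(-0.8904) = -0.8904
Step 4: Evaluate f.
f(2.7018, -0.8904) = -3.2535


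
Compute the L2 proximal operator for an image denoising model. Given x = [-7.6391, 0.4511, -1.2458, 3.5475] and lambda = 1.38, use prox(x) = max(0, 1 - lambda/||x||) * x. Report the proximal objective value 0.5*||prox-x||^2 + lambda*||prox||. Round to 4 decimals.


Step 1: Compute ||x||.
||x|| = 8.5262
Step 2: Compute scaling factor.
scale = max(0, 1 - 1.38/8.5262) = 0.8381
Step 3: prox(x) = [-6.4027, 0.3781, -1.0442, 2.9733]
||prox(x)|| = 7.1462
Step 4: Proximal objective.
0.5*||prox-x||^2 = 0.9522
lambda*||prox|| = 9.8618
Total = 10.814


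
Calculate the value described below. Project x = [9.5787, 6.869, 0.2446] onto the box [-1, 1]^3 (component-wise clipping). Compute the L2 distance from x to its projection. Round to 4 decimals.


Project each component onto [-1, 1].
clip(9.5787) = 1.0, clip(6.869) = 1.0, clip(0.2446) = 0.2446
Projection = [1.0, 1.0, 0.2446]
Squared diffs: [73.5941, 34.4452, 0.0]
Distance = sqrt(108.0393) = 10.3942


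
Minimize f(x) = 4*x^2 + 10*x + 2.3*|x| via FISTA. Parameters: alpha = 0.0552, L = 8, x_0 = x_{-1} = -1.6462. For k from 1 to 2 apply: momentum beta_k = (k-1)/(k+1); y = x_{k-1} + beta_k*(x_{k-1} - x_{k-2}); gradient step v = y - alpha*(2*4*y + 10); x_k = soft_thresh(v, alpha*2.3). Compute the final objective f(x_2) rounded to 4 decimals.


FISTA on f(x) = 4*x^2 + 10*x + 2.3*|x|
L = 8, alpha = 0.0552
Iteration 1: beta = 0.0, y = -1.6462 + 0.0*(-1.6462 + 1.6462) = -1.6462
  grad(y) = -3.1696, v = y - alpha*grad = -1.4712
  prox(v) = soft_thresh(-1.4712, 0.127) = -1.3443
Iteration 2: beta = 0.3333, y = -1.3443 + 0.3333*(-1.3443 + 1.6462) = -1.2436
  grad(y) = 0.0509, v = y - alpha*grad = -1.2464
  prox(v) = soft_thresh(-1.2464, 0.127) = -1.1195
f(x_2) = 4*(-1.1195)^2 + 10*(-1.1195) + 2.3*|-1.1195| = -3.607


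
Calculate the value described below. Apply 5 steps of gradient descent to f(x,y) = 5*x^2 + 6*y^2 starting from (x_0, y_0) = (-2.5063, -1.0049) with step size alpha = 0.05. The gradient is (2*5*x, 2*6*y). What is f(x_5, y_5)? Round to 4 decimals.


Gradient descent on f(x,y) = 5*x^2 + 6*y^2.
Starting point: (-2.5063, -1.0049), alpha = 0.05
Step 1: grad_x = 2*5*-2.5063 = -25.063, grad_y = 2*6*-1.0049 = -12.0588
  x_1 = -2.5063 - 0.05*-25.063 = -1.2532
  y_1 = -1.0049 - 0.05*-12.0588 = -0.402
Step 2: grad_x = 2*5*-1.2532 = -12.5315, grad_y = 2*6*-0.402 = -4.8235
  x_2 = -1.2532 - 0.05*-12.5315 = -0.6266
  y_2 = -0.402 - 0.05*-4.8235 = -0.1608
Step 3: grad_x = 2*5*-0.6266 = -6.2658, grad_y = 2*6*-0.1608 = -1.9294
  x_3 = -0.6266 - 0.05*-6.2658 = -0.3133
  y_3 = -0.1608 - 0.05*-1.9294 = -0.0643
Step 4: grad_x = 2*5*-0.3133 = -3.1329, grad_y = 2*6*-0.0643 = -0.7718
  x_4 = -0.3133 - 0.05*-3.1329 = -0.1566
  y_4 = -0.0643 - 0.05*-0.7718 = -0.0257
Step 5: grad_x = 2*5*-0.1566 = -1.5664, grad_y = 2*6*-0.0257 = -0.3087
  x_5 = -0.1566 - 0.05*-1.5664 = -0.0783
  y_5 = -0.0257 - 0.05*-0.3087 = -0.0103
f(-0.0783, -0.0103) = 5*(-0.0783)^2 + 6*(-0.0103)^2 = 0.0313


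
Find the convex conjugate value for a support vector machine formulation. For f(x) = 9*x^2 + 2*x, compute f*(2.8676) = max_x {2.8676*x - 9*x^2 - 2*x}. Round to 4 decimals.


f*(y) = sup_x {y*x - a*x^2 - b*x} = sup_x {(y-b)*x - a*x^2}
FOC: (y - b) - 2a*x = 0 => x* = (y - b)/(2a)
x* = (2.8676 - 2)/(2*9) = 0.0482
f*(2.8676) = (y-b)^2/(4a) = (2.8676 - 2)^2/(4*9)
= 0.7527/36 = 0.0209


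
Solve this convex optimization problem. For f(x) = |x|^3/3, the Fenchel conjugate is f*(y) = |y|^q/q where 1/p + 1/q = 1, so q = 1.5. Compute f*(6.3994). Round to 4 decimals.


The conjugate exponent q satisfies 1/p + 1/q = 1.
p = 3, so q = 3/(3 - 1) = 1.5
|y|^q = 6.3994^1.5 = 16.1886
f*(6.3994) = 16.1886 / 1.5 = 10.7924


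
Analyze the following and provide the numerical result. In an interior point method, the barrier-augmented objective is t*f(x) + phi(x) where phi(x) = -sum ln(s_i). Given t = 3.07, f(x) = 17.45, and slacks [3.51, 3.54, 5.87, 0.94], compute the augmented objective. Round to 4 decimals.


Step 1: Compute log-barrier.
ln values: [1.2556, 1.2641, 1.7699, -0.0619]
phi = -(1.2556 + 1.2641 + 1.7699 - 0.0619) = -4.2277
Step 2: Compute augmented objective.
t*f(x) = 3.07*17.45 = 53.5715
Total = 53.5715 - 4.2277 = 49.3438


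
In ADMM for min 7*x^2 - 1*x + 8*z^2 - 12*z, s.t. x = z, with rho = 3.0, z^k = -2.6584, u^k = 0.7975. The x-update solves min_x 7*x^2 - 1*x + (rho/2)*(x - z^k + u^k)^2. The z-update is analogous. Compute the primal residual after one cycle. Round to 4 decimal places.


ADMM iteration with rho = 3.0, z^k = -2.6584, u^k = 0.7975
Step 1: x-update.
Minimize 7*x^2 - 1*x + (3.0/2)*(x + 2.6584 + 0.7975)^2
FOC: (2*7 + 3.0)*x = 1 + 3.0*(-2.6584 - 0.7975)
x^{k+1} = -0.551
Step 2: z-update.
Minimize 8*z^2 - 12*z + (3.0/2)*(-0.551 - z + 0.7975)^2
FOC: (2*8 + 3.0)*z = 12 + 3.0*(-0.551 + 0.7975)
z^{k+1} = 0.6705
Step 3: u-update.
u^{k+1} = 0.7975 - 0.551 - 0.6705 = -0.424
Step 4: Primal residual = |-0.551 - 0.6705| = 1.2215


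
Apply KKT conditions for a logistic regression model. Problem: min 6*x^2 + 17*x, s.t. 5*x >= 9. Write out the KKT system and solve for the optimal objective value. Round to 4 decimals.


Step 1: Try lambda = 0 (constraint inactive).
x_unc = -17/(2*6) = -1.4167
Check: 5*-1.4167 = -7.0835 < 9 -- violated!
Step 2: Constraint must be active: 5*x = 9
x* = 9/5 = 1.8
lambda = (2*6*1.8 + 17)/5 = 7.72
Step 3: Compute optimal value.
f(x*) = 6*1.8^2 + 17*1.8 = 50.04


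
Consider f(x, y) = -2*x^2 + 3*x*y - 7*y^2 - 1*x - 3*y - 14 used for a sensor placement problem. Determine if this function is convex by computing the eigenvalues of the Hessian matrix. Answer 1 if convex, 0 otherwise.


The Hessian of f(x,y) = -2*x^2 + 3*x*y - 7*y^2 - 1*x - 3*y - 14 is:
H = [[-4, 3], [3, -14]]
Trace = -4 - 14 = -18
Determinant = -4*-14 - (3)^2 = 47
Discriminant = (-18)^2 - 4*47 = 136.0
Eigenvalues: lambda_1 = -14.831, lambda_2 = -3.169
The function is not convex.

0


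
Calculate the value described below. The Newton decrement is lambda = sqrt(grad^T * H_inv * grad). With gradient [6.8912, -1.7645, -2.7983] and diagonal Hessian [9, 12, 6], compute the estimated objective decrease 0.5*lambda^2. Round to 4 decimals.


Step 1: H is diagonal, so H^(-1) * g = [0.7657, -0.147, -0.4664].
Step 2: g^T H^(-1) g = sum_i g_i^2 / H_ii
  = (6.8912)^2/9 + (-1.7645)^2/12 + (-2.7983)^2/6
  = 5.2765 + 0.2595 + 1.3051 = 6.8411
Step 3: Objective decrease = 0.5 * g^T H^(-1) g = 3.4205


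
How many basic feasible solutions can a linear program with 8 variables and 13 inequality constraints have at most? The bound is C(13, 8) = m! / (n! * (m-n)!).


Each vertex corresponds to some choice of n active constraints out of m, so the number of vertices is at most C(m, n) = m! / (n!(m-n)!).
m = 13, n = 8
Numerator: 13 * 12 * 11 * 10 * 9 * 8 * 7 * 6
Denominator: 8! = 40320
C(13, 8) = 1287


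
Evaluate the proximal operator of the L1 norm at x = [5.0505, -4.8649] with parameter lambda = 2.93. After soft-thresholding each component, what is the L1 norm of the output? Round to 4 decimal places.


Soft-thresholding with lambda = 2.93:
prox(5.0505) = sign(5.0505)*max(|5.0505| - 2.93, 0) = 2.1205
prox(-4.8649) = sign(-4.8649)*max(|-4.8649| - 2.93, 0) = -1.9349
prox(x) = [2.1205, -1.9349]
||prox(x)||_1 = 2.1205 + 1.9349 = 4.0554


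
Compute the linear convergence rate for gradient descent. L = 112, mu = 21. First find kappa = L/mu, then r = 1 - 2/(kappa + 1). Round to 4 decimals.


Step 1: Compute the condition number.
kappa = L/mu = 112/21 = 5.3333
Step 2: Compute the convergence rate.
r = 1 - 2/(kappa + 1) = 1 - 2*mu/(L + mu) = (L - mu)/(L + mu) = 91/133 = 0.6842


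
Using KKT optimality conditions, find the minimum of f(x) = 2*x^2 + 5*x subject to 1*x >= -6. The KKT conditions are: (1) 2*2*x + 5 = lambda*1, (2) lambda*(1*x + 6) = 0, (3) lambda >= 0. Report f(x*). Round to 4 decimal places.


Step 1: Try lambda = 0 (constraint inactive).
Stationarity: 2*2*x + 5 = 0
x* = -5/(2*2) = -1.25
Check constraint: 1*-1.25 = -1.25 >= -6 -- satisfied.
Step 2: Compute optimal value.
f(x*) = 2*(-1.25)^2 + 5*(-1.25) = -3.125


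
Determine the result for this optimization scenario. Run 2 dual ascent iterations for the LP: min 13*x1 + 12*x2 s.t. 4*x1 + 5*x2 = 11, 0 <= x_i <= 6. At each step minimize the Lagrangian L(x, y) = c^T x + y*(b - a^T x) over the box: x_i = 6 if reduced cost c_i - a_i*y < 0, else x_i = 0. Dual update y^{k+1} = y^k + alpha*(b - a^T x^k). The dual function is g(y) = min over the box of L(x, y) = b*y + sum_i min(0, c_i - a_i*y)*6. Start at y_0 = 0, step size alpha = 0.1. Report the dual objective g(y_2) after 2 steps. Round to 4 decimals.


Dual ascent for LP: min 13*x1 + 12*x2, 4*x1 + 5*x2 = 11, 0 <= x_i <= 6
Step 1: y^k = 0.0, reduced costs: (13.0, 12.0)
  x^k = (0.0, 0.0), subgradient = b - a^T x = 11.0
  y^{k+1} = 0.0 + 0.1*11.0 = 1.1
Step 2: y^k = 1.1, reduced costs: (8.6, 6.5)
  x^k = (0.0, 0.0), subgradient = b - a^T x = 11.0
  y^{k+1} = 1.1 + 0.1*11.0 = 2.2
Dual objective at y_2 = 2.2: reduced costs (4.2, 1.0), box minimizer x = (0.0, 0.0)
g(y_2) = b*y + (c1 - a1*y)*x1 + (c2 - a2*y)*x2 = 11*2.2 + 4.2*0.0 + 1.0*0.0 = 24.2 + 0.0 + 0.0 = 24.2


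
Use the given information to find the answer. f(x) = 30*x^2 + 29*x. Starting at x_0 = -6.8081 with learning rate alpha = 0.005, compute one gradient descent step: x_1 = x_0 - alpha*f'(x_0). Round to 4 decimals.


We compute the gradient at x_0 and apply the update.
f'(x) = 60*x + 29
f'(-6.8081) = 60*-6.8081 + 29 = -379.486
x_1 = -6.8081 - 0.005*-379.486 = -4.9107


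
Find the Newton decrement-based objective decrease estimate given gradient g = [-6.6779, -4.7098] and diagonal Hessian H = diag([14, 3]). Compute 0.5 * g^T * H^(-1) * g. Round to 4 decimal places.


Step 1: H is diagonal, so H^(-1) * g = [-0.477, -1.5699].
Step 2: g^T H^(-1) g = sum_i g_i^2 / H_ii
  = (-6.6779)^2/14 + (-4.7098)^2/3
  = 3.1853 + 7.3941 = 10.5794
Step 3: Objective decrease = 0.5 * g^T H^(-1) g = 5.2897


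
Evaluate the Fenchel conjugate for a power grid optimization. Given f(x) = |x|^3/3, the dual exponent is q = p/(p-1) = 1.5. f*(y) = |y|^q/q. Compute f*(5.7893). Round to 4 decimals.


The conjugate exponent q satisfies 1/p + 1/q = 1.
p = 3, so q = 3/(3 - 1) = 1.5
|y|^q = 5.7893^1.5 = 13.9296
f*(5.7893) = 13.9296 / 1.5 = 9.2864


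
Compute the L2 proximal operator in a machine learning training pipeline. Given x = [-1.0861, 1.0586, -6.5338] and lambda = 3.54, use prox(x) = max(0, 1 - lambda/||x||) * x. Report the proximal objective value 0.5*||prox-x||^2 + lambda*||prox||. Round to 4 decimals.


Step 1: Compute ||x||.
||x|| = 6.7075
Step 2: Compute scaling factor.
scale = max(0, 1 - 3.54/6.7075) = 0.4722
Step 3: prox(x) = [-0.5129, 0.4999, -3.0855]
||prox(x)|| = 3.1675
Step 4: Proximal objective.
0.5*||prox-x||^2 = 6.2658
lambda*||prox|| = 11.213
Total = 17.4788


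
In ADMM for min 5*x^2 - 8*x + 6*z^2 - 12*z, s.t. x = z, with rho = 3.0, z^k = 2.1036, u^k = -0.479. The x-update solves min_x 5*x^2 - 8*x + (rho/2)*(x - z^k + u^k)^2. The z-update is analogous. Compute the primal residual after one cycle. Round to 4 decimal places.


ADMM iteration with rho = 3.0, z^k = 2.1036, u^k = -0.479
Step 1: x-update.
Minimize 5*x^2 - 8*x + (3.0/2)*(x - 2.1036 - 0.479)^2
FOC: (2*5 + 3.0)*x = 8 + 3.0*(2.1036 + 0.479)
x^{k+1} = 1.2114
Step 2: z-update.
Minimize 6*z^2 - 12*z + (3.0/2)*(1.2114 - z - 0.479)^2
FOC: (2*6 + 3.0)*z = 12 + 3.0*(1.2114 - 0.479)
z^{k+1} = 0.9465
Step 3: u-update.
u^{k+1} = -0.479 + 1.2114 - 0.9465 = -0.2141
Step 4: Primal residual = |1.2114 - 0.9465| = 0.2649


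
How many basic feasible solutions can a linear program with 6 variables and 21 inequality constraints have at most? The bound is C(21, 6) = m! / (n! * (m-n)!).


Each vertex corresponds to some choice of n active constraints out of m, so the number of vertices is at most C(m, n) = m! / (n!(m-n)!).
m = 21, n = 6
Numerator: 21 * 20 * 19 * 18 * 17 * 16
Denominator: 6! = 720
C(21, 6) = 54264


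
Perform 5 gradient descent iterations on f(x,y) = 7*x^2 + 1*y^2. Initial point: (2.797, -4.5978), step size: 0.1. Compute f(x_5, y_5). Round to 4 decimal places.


Gradient descent on f(x,y) = 7*x^2 + 1*y^2.
Starting point: (2.797, -4.5978), alpha = 0.1
Step 1: grad_x = 2*7*2.797 = 39.158, grad_y = 2*1*-4.5978 = -9.1956
  x_1 = 2.797 - 0.1*39.158 = -1.1188
  y_1 = -4.5978 - 0.1*-9.1956 = -3.6782
Step 2: grad_x = 2*7*-1.1188 = -15.6632, grad_y = 2*1*-3.6782 = -7.3565
  x_2 = -1.1188 - 0.1*-15.6632 = 0.4475
  y_2 = -3.6782 - 0.1*-7.3565 = -2.9426
Step 3: grad_x = 2*7*0.4475 = 6.2653, grad_y = 2*1*-2.9426 = -5.8852
  x_3 = 0.4475 - 0.1*6.2653 = -0.179
  y_3 = -2.9426 - 0.1*-5.8852 = -2.3541
Step 4: grad_x = 2*7*-0.179 = -2.5061, grad_y = 2*1*-2.3541 = -4.7081
  x_4 = -0.179 - 0.1*-2.5061 = 0.0716
  y_4 = -2.3541 - 0.1*-4.7081 = -1.8833
Step 5: grad_x = 2*7*0.0716 = 1.0024, grad_y = 2*1*-1.8833 = -3.7665
  x_5 = 0.0716 - 0.1*1.0024 = -0.0286
  y_5 = -1.8833 - 0.1*-3.7665 = -1.5066
f(-0.0286, -1.5066) = 7*(-0.0286)^2 + 1*(-1.5066)^2 = 2.2756


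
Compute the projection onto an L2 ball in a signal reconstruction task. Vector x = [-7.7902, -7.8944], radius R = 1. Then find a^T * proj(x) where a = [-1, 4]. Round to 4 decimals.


Step 1: Compute ||x|| (intermediates to 6 decimals).
||x|| = sqrt((-7.7902)^2 + (-7.8944)^2) = 11.090932
Step 2: Project.
Since ||x|| > R, scale = R/||x|| = 1/11.090932 = 0.090164, proj(x) = scale * x
proj(x) = [-0.702396, -0.711791]
Step 3: Dot product.
a^T * proj(x) = -1*(-0.702396) + 4*(-0.711791) = -2.1448


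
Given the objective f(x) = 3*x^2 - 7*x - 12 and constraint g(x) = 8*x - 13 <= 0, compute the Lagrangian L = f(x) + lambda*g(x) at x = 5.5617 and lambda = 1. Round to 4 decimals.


Step 1: Evaluate f(x).
f(5.5617) = 3*5.5617^2 - 7*5.5617 - 12 = 41.8656
Step 2: Evaluate g(x).
g(5.5617) = 8*5.5617 - 13 = 31.4936
Step 3: Compute Lagrangian.
L = 41.8656 + 1*31.4936 = 73.3592


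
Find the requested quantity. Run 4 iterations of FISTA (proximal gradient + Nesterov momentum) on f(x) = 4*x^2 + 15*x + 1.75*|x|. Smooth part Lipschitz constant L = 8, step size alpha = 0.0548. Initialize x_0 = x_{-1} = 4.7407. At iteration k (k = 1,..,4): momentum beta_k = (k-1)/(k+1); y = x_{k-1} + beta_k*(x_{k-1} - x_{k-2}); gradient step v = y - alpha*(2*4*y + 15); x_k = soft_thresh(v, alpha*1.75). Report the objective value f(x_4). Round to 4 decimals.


FISTA on f(x) = 4*x^2 + 15*x + 1.75*|x|
L = 8, alpha = 0.0548
Iteration 1: beta = 0.0, y = 4.7407 + 0.0*(4.7407 - 4.7407) = 4.7407
  grad(y) = 52.9256, v = y - alpha*grad = 1.8404
  prox(v) = soft_thresh(1.8404, 0.0959) = 1.7445
Iteration 2: beta = 0.3333, y = 1.7445 + 0.3333*(1.7445 - 4.7407) = 0.7457
  grad(y) = 20.9659, v = y - alpha*grad = -0.4032
  prox(v) = soft_thresh(-0.4032, 0.0959) = -0.3073
Iteration 3: beta = 0.5, y = -0.3073 + 0.5*(-0.3073 - 1.7445) = -1.3332
  grad(y) = 4.3346, v = y - alpha*grad = -1.5707
  prox(v) = soft_thresh(-1.5707, 0.0959) = -1.4748
Iteration 4: beta = 0.6, y = -1.4748 + 0.6*(-1.4748 + 0.3073) = -2.1753
  grad(y) = -2.4026, v = y - alpha*grad = -2.0437
  prox(v) = soft_thresh(-2.0437, 0.0959) = -1.9478
f(x_4) = 4*(-1.9478)^2 + 15*(-1.9478) + 1.75*|-1.9478| = -10.6327


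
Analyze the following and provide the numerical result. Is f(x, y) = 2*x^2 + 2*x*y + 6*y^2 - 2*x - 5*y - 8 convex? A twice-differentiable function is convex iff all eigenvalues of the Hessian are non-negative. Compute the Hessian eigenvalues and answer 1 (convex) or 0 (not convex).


The Hessian of f(x,y) = 2*x^2 + 2*x*y + 6*y^2 - 2*x - 5*y - 8 is:
H = [[4, 2], [2, 12]]
Trace = 4 + 12 = 16
Determinant = 4*12 - (2)^2 = 44
Discriminant = (16)^2 - 4*44 = 80.0
Eigenvalues: lambda_1 = 3.5279, lambda_2 = 12.4721
The function is convex.

1


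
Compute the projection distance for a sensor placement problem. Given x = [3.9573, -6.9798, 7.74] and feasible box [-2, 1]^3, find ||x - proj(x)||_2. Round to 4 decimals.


Project each component onto [-2, 1].
clip(3.9573) = 1.0, clip(-6.9798) = -2.0, clip(7.74) = 1.0
Projection = [1.0, -2.0, 1.0]
Squared diffs: [8.7456, 24.7984, 45.4276]
Distance = sqrt(78.9716) = 8.8866


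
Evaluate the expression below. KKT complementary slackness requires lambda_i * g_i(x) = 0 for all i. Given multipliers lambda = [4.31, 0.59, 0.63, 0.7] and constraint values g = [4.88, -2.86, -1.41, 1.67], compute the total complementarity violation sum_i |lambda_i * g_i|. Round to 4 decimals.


KKT complementary slackness check:
lambda_1 * g_1 = 4.31 * 4.88 = 21.0328
lambda_2 * g_2 = 0.59 * -2.86 = -1.6874
lambda_3 * g_3 = 0.63 * -1.41 = -0.8883
lambda_4 * g_4 = 0.7 * 1.67 = 1.169
Total violation = 21.0328 + 1.6874 + 0.8883 + 1.169 = 24.7775


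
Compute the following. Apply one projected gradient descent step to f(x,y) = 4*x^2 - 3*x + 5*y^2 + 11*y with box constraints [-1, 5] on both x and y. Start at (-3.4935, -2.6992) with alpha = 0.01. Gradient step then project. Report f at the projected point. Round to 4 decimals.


Step 1: Compute gradient at (-3.4935, -2.6992).
grad_x = 2*4*-3.4935 - 3 = -30.948
grad_y = 2*5*-2.6992 + 11 = -15.992
Step 2: Gradient step.
x_raw = -3.4935 - 0.01*-30.948 = -3.184
y_raw = -2.6992 - 0.01*-15.992 = -2.5393
Step 3: Project onto [-1, 5].
x_proj = clip(-3.184) = -1.0
y_proj = clip(-2.5393) = -1.0
Step 4: Evaluate f.
f(-1.0, -1.0) = 1.0


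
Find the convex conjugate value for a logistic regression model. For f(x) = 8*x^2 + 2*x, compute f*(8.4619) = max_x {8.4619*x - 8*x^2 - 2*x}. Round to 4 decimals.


f*(y) = sup_x {y*x - a*x^2 - b*x} = sup_x {(y-b)*x - a*x^2}
FOC: (y - b) - 2a*x = 0 => x* = (y - b)/(2a)
x* = (8.4619 - 2)/(2*8) = 0.4039
f*(8.4619) = (y-b)^2/(4a) = (8.4619 - 2)^2/(4*8)
= 41.7562/32 = 1.3049


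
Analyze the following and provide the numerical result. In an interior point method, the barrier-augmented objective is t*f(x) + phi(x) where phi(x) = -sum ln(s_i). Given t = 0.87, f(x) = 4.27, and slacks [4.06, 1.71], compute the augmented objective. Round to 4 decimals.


Step 1: Compute log-barrier.
ln values: [1.4012, 0.5365]
phi = -(1.4012 + 0.5365) = -1.9377
Step 2: Compute augmented objective.
t*f(x) = 0.87*4.27 = 3.7149
Total = 3.7149 - 1.9377 = 1.7772


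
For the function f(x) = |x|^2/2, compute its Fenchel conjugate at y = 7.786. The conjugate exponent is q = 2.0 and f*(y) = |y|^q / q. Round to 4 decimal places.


The conjugate exponent q satisfies 1/p + 1/q = 1.
p = 2, so q = 2/(2 - 1) = 2.0
|y|^q = 7.786^2.0 = 60.6218
f*(7.786) = 60.6218 / 2.0 = 30.3109


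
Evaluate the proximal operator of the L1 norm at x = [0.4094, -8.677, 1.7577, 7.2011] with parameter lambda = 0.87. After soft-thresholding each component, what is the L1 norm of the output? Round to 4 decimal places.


Soft-thresholding with lambda = 0.87:
prox(0.4094) = sign(0.4094)*max(|0.4094| - 0.87, 0) = 0.0
prox(-8.677) = sign(-8.677)*max(|-8.677| - 0.87, 0) = -7.807
prox(1.7577) = sign(1.7577)*max(|1.7577| - 0.87, 0) = 0.8877
prox(7.2011) = sign(7.2011)*max(|7.2011| - 0.87, 0) = 6.3311
prox(x) = [0.0, -7.807, 0.8877, 6.3311]
||prox(x)||_1 = 0.0 + 7.807 + 0.8877 + 6.3311 = 15.0258


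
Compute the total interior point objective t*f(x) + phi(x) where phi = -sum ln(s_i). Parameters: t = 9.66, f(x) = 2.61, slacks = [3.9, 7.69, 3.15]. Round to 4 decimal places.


Step 1: Compute log-barrier.
ln values: [1.361, 2.0399, 1.1474]
phi = -(1.361 + 2.0399 + 1.1474) = -4.5483
Step 2: Compute augmented objective.
t*f(x) = 9.66*2.61 = 25.2126
Total = 25.2126 - 4.5483 = 20.6643


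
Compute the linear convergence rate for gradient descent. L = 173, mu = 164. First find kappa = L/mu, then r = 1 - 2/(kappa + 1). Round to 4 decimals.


Step 1: Compute the condition number.
kappa = L/mu = 173/164 = 1.0549
Step 2: Compute the convergence rate.
r = 1 - 2/(kappa + 1) = 1 - 2*mu/(L + mu) = (L - mu)/(L + mu) = 9/337 = 0.0267


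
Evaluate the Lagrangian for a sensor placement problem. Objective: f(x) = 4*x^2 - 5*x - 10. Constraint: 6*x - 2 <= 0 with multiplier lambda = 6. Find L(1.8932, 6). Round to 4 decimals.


Step 1: Evaluate f(x).
f(1.8932) = 4*1.8932^2 - 5*1.8932 - 10 = -5.1292
Step 2: Evaluate g(x).
g(1.8932) = 6*1.8932 - 2 = 9.3592
Step 3: Compute Lagrangian.
L = -5.1292 + 6*9.3592 = 51.026


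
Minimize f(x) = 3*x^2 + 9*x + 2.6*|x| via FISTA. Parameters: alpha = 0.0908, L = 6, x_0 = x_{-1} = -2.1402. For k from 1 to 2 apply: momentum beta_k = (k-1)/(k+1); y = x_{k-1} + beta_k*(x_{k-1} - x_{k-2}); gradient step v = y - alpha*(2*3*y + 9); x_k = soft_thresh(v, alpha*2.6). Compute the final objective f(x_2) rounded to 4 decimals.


FISTA on f(x) = 3*x^2 + 9*x + 2.6*|x|
L = 6, alpha = 0.0908
Iteration 1: beta = 0.0, y = -2.1402 + 0.0*(-2.1402 + 2.1402) = -2.1402
  grad(y) = -3.8412, v = y - alpha*grad = -1.7914
  prox(v) = soft_thresh(-1.7914, 0.2361) = -1.5553
Iteration 2: beta = 0.3333, y = -1.5553 + 0.3333*(-1.5553 + 2.1402) = -1.3604
  grad(y) = 0.8377, v = y - alpha*grad = -1.4364
  prox(v) = soft_thresh(-1.4364, 0.2361) = -1.2004
f(x_2) = 3*(-1.2004)^2 + 9*(-1.2004) + 2.6*|-1.2004| = -3.3597


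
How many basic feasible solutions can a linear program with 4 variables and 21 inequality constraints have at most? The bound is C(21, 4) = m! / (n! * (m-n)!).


Each vertex corresponds to some choice of n active constraints out of m, so the number of vertices is at most C(m, n) = m! / (n!(m-n)!).
m = 21, n = 4
Numerator: 21 * 20 * 19 * 18
Denominator: 4! = 24
C(21, 4) = 5985


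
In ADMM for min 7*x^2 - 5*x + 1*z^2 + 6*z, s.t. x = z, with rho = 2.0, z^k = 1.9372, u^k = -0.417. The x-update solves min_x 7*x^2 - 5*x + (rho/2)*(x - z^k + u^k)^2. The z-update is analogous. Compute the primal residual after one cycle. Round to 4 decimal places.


ADMM iteration with rho = 2.0, z^k = 1.9372, u^k = -0.417
Step 1: x-update.
Minimize 7*x^2 - 5*x + (2.0/2)*(x - 1.9372 - 0.417)^2
FOC: (2*7 + 2.0)*x = 5 + 2.0*(1.9372 + 0.417)
x^{k+1} = 0.6068
Step 2: z-update.
Minimize 1*z^2 + 6*z + (2.0/2)*(0.6068 - z - 0.417)^2
FOC: (2*1 + 2.0)*z = -6 + 2.0*(0.6068 - 0.417)
z^{k+1} = -1.4051
Step 3: u-update.
u^{k+1} = -0.417 + 0.6068 + 1.4051 = 1.5949
Step 4: Primal residual = |0.6068 + 1.4051| = 2.0119


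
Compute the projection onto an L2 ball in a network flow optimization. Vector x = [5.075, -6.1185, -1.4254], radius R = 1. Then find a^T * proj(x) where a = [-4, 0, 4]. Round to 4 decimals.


Step 1: Compute ||x|| (intermediates to 6 decimals).
||x|| = sqrt(5.075^2 + (-6.1185)^2 + (-1.4254)^2) = 8.076103
Step 2: Project.
Since ||x|| > R, scale = R/||x|| = 1/8.076103 = 0.123822, proj(x) = scale * x
proj(x) = [0.628397, -0.757605, -0.176496]
Step 3: Dot product.
a^T * proj(x) = -4*0.628397 + 0*(-0.757605) + 4*(-0.176496) = -3.2196


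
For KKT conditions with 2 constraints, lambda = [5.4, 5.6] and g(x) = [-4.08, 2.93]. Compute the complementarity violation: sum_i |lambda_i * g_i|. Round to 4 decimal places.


KKT complementary slackness check:
lambda_1 * g_1 = 5.4 * -4.08 = -22.032
lambda_2 * g_2 = 5.6 * 2.93 = 16.408
Total violation = 22.032 + 16.408 = 38.44


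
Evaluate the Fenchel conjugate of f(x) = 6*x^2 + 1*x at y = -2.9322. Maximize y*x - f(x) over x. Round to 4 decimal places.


f*(y) = sup_x {y*x - a*x^2 - b*x} = sup_x {(y-b)*x - a*x^2}
FOC: (y - b) - 2a*x = 0 => x* = (y - b)/(2a)
x* = (-2.9322 - 1)/(2*6) = -0.3277
f*(-2.9322) = (y-b)^2/(4a) = (-2.9322 - 1)^2/(4*6)
= 15.4622/24 = 0.6443


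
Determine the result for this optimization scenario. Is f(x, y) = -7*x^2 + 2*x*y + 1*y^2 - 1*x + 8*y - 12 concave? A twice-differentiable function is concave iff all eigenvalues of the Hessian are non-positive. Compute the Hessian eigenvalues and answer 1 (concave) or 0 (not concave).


The Hessian of f(x,y) = -7*x^2 + 2*x*y + 1*y^2 - 1*x + 8*y - 12 is:
H = [[-14, 2], [2, 2]]
Trace = -14 + 2 = -12
Determinant = -14*2 - (2)^2 = -32
Discriminant = (-12)^2 - 4*-32 = 272.0
Eigenvalues: lambda_1 = -14.2462, lambda_2 = 2.2462
The function is not concave.

0


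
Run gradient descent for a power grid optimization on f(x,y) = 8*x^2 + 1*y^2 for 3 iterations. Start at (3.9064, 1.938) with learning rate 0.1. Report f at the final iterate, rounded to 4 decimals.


Gradient descent on f(x,y) = 8*x^2 + 1*y^2.
Starting point: (3.9064, 1.938), alpha = 0.1
Step 1: grad_x = 2*8*3.9064 = 62.5024, grad_y = 2*1*1.938 = 3.876
  x_1 = 3.9064 - 0.1*62.5024 = -2.3438
  y_1 = 1.938 - 0.1*3.876 = 1.5504
Step 2: grad_x = 2*8*-2.3438 = -37.5014, grad_y = 2*1*1.5504 = 3.1008
  x_2 = -2.3438 - 0.1*-37.5014 = 1.4063
  y_2 = 1.5504 - 0.1*3.1008 = 1.2403
Step 3: grad_x = 2*8*1.4063 = 22.5009, grad_y = 2*1*1.2403 = 2.4806
  x_3 = 1.4063 - 0.1*22.5009 = -0.8438
  y_3 = 1.2403 - 0.1*2.4806 = 0.9923
f(-0.8438, 0.9923) = 8*(-0.8438)^2 + 1*0.9923^2 = 6.6803


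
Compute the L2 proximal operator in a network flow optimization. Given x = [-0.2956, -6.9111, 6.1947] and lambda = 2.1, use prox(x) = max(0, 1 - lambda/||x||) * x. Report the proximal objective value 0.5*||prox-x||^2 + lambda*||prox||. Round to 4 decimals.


Step 1: Compute ||x||.
||x|| = 9.2857
Step 2: Compute scaling factor.
scale = max(0, 1 - 2.1/9.2857) = 0.7738
Step 3: prox(x) = [-0.2287, -5.3481, 4.7937]
||prox(x)|| = 7.1857
Step 4: Proximal objective.
0.5*||prox-x||^2 = 2.205
lambda*||prox|| = 15.09
Total = 17.2951


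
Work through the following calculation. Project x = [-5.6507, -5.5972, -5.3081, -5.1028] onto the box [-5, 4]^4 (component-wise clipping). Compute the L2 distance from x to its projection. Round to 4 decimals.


Project each component onto [-5, 4].
clip(-5.6507) = -5.0, clip(-5.5972) = -5.0, clip(-5.3081) = -5.0, clip(-5.1028) = -5.0
Projection = [-5.0, -5.0, -5.0, -5.0]
Squared diffs: [0.4234, 0.3566, 0.0949, 0.0106]
Distance = sqrt(0.8855) = 0.941


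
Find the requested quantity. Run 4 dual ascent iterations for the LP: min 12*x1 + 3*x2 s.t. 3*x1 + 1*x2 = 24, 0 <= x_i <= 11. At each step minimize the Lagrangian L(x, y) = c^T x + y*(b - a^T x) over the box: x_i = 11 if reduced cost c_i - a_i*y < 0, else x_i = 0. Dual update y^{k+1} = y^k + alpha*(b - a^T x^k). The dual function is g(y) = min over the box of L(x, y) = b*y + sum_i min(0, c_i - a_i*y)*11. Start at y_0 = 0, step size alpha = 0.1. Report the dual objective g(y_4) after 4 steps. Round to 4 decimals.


Dual ascent for LP: min 12*x1 + 3*x2, 3*x1 + 1*x2 = 24, 0 <= x_i <= 11
Step 1: y^k = 0.0, reduced costs: (12.0, 3.0)
  x^k = (0.0, 0.0), subgradient = b - a^T x = 24.0
  y^{k+1} = 0.0 + 0.1*24.0 = 2.4
Step 2: y^k = 2.4, reduced costs: (4.8, 0.6)
  x^k = (0.0, 0.0), subgradient = b - a^T x = 24.0
  y^{k+1} = 2.4 + 0.1*24.0 = 4.8
Step 3: y^k = 4.8, reduced costs: (-2.4, -1.8)
  x^k = (11.0, 11.0), subgradient = b - a^T x = -20.0
  y^{k+1} = 4.8 + 0.1*-20.0 = 2.8
Step 4: y^k = 2.8, reduced costs: (3.6, 0.2)
  x^k = (0.0, 0.0), subgradient = b - a^T x = 24.0
  y^{k+1} = 2.8 + 0.1*24.0 = 5.2
Dual objective at y_4 = 5.2: reduced costs (-3.6, -2.2), box minimizer x = (11.0, 11.0)
g(y_4) = b*y + (c1 - a1*y)*x1 + (c2 - a2*y)*x2 = 24*5.2 + (-3.6)*11.0 + (-2.2)*11.0 = 124.8 - 39.6 - 24.2 = 61.0


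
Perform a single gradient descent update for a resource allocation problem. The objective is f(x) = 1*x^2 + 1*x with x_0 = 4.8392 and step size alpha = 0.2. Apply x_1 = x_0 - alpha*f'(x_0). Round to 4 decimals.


We compute the gradient at x_0 and apply the update.
f'(x) = 2*x + 1
f'(4.8392) = 2*4.8392 + 1 = 10.6784
x_1 = 4.8392 - 0.2*10.6784 = 2.7035


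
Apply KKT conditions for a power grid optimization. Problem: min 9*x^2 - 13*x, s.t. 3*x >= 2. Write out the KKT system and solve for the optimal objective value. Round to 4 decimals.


Step 1: Try lambda = 0 (constraint inactive).
Stationarity: 2*9*x - 13 = 0
x* = 13/(2*9) = 13/18 = 0.7222 (rounded; the exact value 13/18 is used below)
Check constraint: 3*0.7222 = 2.1666 >= 2 -- satisfied.
Step 2: Compute optimal value.
f(x*) = 9*(13/18)^2 - 13*(13/18) = -4.6944


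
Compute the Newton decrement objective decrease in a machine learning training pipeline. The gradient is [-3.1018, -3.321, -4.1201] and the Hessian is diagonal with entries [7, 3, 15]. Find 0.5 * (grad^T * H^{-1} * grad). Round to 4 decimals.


Step 1: H is diagonal, so H^(-1) * g = [-0.4431, -1.107, -0.2747].
Step 2: g^T H^(-1) g = sum_i g_i^2 / H_ii
  = (-3.1018)^2/7 + (-3.321)^2/3 + (-4.1201)^2/15
  = 1.3745 + 3.6763 + 1.1317 = 6.1825
Step 3: Objective decrease = 0.5 * g^T H^(-1) g = 3.0912


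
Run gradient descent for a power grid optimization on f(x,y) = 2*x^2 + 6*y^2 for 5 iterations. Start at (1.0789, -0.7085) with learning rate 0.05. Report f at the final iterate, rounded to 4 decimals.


Gradient descent on f(x,y) = 2*x^2 + 6*y^2.
Starting point: (1.0789, -0.7085), alpha = 0.05
Step 1: grad_x = 2*2*1.0789 = 4.3156, grad_y = 2*6*-0.7085 = -8.502
  x_1 = 1.0789 - 0.05*4.3156 = 0.8631
  y_1 = -0.7085 - 0.05*-8.502 = -0.2834
Step 2: grad_x = 2*2*0.8631 = 3.4525, grad_y = 2*6*-0.2834 = -3.4008
  x_2 = 0.8631 - 0.05*3.4525 = 0.6905
  y_2 = -0.2834 - 0.05*-3.4008 = -0.1134
Step 3: grad_x = 2*2*0.6905 = 2.762, grad_y = 2*6*-0.1134 = -1.3603
  x_3 = 0.6905 - 0.05*2.762 = 0.5524
  y_3 = -0.1134 - 0.05*-1.3603 = -0.0453
Step 4: grad_x = 2*2*0.5524 = 2.2096, grad_y = 2*6*-0.0453 = -0.5441
  x_4 = 0.5524 - 0.05*2.2096 = 0.4419
  y_4 = -0.0453 - 0.05*-0.5441 = -0.0181
Step 5: grad_x = 2*2*0.4419 = 1.7677, grad_y = 2*6*-0.0181 = -0.2177
  x_5 = 0.4419 - 0.05*1.7677 = 0.3535
  y_5 = -0.0181 - 0.05*-0.2177 = -0.0073
f(0.3535, -0.0073) = 2*0.3535^2 + 6*(-0.0073)^2 = 0.2503


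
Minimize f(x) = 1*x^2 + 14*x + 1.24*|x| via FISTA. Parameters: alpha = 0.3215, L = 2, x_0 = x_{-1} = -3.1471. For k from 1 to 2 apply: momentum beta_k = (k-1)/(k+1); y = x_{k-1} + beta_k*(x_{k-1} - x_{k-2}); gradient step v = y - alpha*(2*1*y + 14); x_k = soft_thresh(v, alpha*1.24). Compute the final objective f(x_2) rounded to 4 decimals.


FISTA on f(x) = 1*x^2 + 14*x + 1.24*|x|
L = 2, alpha = 0.3215
Iteration 1: beta = 0.0, y = -3.1471 + 0.0*(-3.1471 + 3.1471) = -3.1471
  grad(y) = 7.7058, v = y - alpha*grad = -5.6245
  prox(v) = soft_thresh(-5.6245, 0.3987) = -5.2259
Iteration 2: beta = 0.3333, y = -5.2259 + 0.3333*(-5.2259 + 3.1471) = -5.9188
  grad(y) = 2.1625, v = y - alpha*grad = -6.614
  prox(v) = soft_thresh(-6.614, 0.3987) = -6.2153
f(x_2) = 1*(-6.2153)^2 + 14*(-6.2153) + 1.24*|-6.2153| = -40.6773


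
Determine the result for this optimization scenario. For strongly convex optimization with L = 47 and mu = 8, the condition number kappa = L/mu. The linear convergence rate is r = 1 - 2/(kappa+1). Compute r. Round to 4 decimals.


Step 1: Compute the condition number.
kappa = L/mu = 47/8 = 5.875
Step 2: Compute the convergence rate.
r = 1 - 2/(kappa + 1) = 1 - 2*mu/(L + mu) = (L - mu)/(L + mu) = 39/55 = 0.7091


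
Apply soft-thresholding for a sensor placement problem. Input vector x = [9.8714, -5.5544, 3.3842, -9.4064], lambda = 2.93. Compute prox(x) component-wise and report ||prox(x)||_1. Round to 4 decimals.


Soft-thresholding with lambda = 2.93:
prox(9.8714) = sign(9.8714)*max(|9.8714| - 2.93, 0) = 6.9414
prox(-5.5544) = sign(-5.5544)*max(|-5.5544| - 2.93, 0) = -2.6244
prox(3.3842) = sign(3.3842)*max(|3.3842| - 2.93, 0) = 0.4542
prox(-9.4064) = sign(-9.4064)*max(|-9.4064| - 2.93, 0) = -6.4764
prox(x) = [6.9414, -2.6244, 0.4542, -6.4764]
||prox(x)||_1 = 6.9414 + 2.6244 + 0.4542 + 6.4764 = 16.4964


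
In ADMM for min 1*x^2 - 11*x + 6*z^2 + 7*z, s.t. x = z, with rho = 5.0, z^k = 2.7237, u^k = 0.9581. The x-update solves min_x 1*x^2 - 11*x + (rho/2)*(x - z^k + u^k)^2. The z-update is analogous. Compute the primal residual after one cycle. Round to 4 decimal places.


ADMM iteration with rho = 5.0, z^k = 2.7237, u^k = 0.9581
Step 1: x-update.
Minimize 1*x^2 - 11*x + (5.0/2)*(x - 2.7237 + 0.9581)^2
FOC: (2*1 + 5.0)*x = 11 + 5.0*(2.7237 - 0.9581)
x^{k+1} = 2.8326
Step 2: z-update.
Minimize 6*z^2 + 7*z + (5.0/2)*(2.8326 - z + 0.9581)^2
FOC: (2*6 + 5.0)*z = -7 + 5.0*(2.8326 + 0.9581)
z^{k+1} = 0.7031
Step 3: u-update.
u^{k+1} = 0.9581 + 2.8326 - 0.7031 = 3.0875
Step 4: Primal residual = |2.8326 - 0.7031| = 2.1294


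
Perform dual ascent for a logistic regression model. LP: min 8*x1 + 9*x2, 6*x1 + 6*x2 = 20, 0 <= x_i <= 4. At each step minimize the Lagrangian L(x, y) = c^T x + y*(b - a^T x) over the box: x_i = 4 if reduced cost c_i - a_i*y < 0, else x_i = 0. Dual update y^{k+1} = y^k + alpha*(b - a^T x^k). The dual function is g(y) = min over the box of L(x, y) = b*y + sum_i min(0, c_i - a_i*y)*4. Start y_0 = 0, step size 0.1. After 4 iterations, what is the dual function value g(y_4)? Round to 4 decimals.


Dual ascent for LP: min 8*x1 + 9*x2, 6*x1 + 6*x2 = 20, 0 <= x_i <= 4
Step 1: y^k = 0.0, reduced costs: (8.0, 9.0)
  x^k = (0.0, 0.0), subgradient = b - a^T x = 20.0
  y^{k+1} = 0.0 + 0.1*20.0 = 2.0
Step 2: y^k = 2.0, reduced costs: (-4.0, -3.0)
  x^k = (4.0, 4.0), subgradient = b - a^T x = -28.0
  y^{k+1} = 2.0 + 0.1*-28.0 = -0.8
Step 3: y^k = -0.8, reduced costs: (12.8, 13.8)
  x^k = (0.0, 0.0), subgradient = b - a^T x = 20.0
  y^{k+1} = -0.8 + 0.1*20.0 = 1.2
Step 4: y^k = 1.2, reduced costs: (0.8, 1.8)
  x^k = (0.0, 0.0), subgradient = b - a^T x = 20.0
  y^{k+1} = 1.2 + 0.1*20.0 = 3.2
Dual objective at y_4 = 3.2: reduced costs (-11.2, -10.2), box minimizer x = (4.0, 4.0)
g(y_4) = b*y + (c1 - a1*y)*x1 + (c2 - a2*y)*x2 = 20*3.2 + (-11.2)*4.0 + (-10.2)*4.0 = 64.0 - 44.8 - 40.8 = -21.6


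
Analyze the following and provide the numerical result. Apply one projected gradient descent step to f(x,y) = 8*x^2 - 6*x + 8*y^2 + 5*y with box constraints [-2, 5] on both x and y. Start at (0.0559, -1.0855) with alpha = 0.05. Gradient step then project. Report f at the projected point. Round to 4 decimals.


Step 1: Compute gradient at (0.0559, -1.0855).
grad_x = 2*8*0.0559 - 6 = -5.1056
grad_y = 2*8*-1.0855 + 5 = -12.368
Step 2: Gradient step.
x_raw = 0.0559 - 0.05*-5.1056 = 0.3112
y_raw = -1.0855 - 0.05*-12.368 = -0.4671
Step 3: Project onto [-2, 5].
x_proj = clip(0.3112) = 0.3112
y_proj = clip(-0.4671) = -0.4671
Step 4: Evaluate f.
f(0.3112, -0.4671) = -1.6825


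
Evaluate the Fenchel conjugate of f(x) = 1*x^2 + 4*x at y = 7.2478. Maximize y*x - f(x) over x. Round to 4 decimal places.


f*(y) = sup_x {y*x - a*x^2 - b*x} = sup_x {(y-b)*x - a*x^2}
FOC: (y - b) - 2a*x = 0 => x* = (y - b)/(2a)
x* = (7.2478 - 4)/(2*1) = 1.6239
f*(7.2478) = (y-b)^2/(4a) = (7.2478 - 4)^2/(4*1)
= 10.5482/4 = 2.6371


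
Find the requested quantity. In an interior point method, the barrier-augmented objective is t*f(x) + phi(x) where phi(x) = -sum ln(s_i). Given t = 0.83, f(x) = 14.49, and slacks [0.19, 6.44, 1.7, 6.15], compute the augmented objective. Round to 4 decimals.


Step 1: Compute log-barrier.
ln values: [-1.6607, 1.8625, 0.5306, 1.8165]
phi = -(-1.6607 + 1.8625 + 0.5306 + 1.8165) = -2.5489
Step 2: Compute augmented objective.
t*f(x) = 0.83*14.49 = 12.0267
Total = 12.0267 - 2.5489 = 9.4778


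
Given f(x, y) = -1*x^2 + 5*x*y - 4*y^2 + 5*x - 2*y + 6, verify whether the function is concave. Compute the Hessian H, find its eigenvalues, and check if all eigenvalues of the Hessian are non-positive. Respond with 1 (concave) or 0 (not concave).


The Hessian of f(x,y) = -1*x^2 + 5*x*y - 4*y^2 + 5*x - 2*y + 6 is:
H = [[-2, 5], [5, -8]]
Trace = -2 - 8 = -10
Determinant = -2*-8 - (5)^2 = -9
Discriminant = (-10)^2 - 4*-9 = 136.0
Eigenvalues: lambda_1 = -10.831, lambda_2 = 0.831
The function is not concave.

0


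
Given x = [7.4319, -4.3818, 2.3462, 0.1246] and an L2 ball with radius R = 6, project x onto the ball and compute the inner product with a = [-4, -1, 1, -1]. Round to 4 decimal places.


Step 1: Compute ||x|| (intermediates to 6 decimals).
||x|| = sqrt(7.4319^2 + (-4.3818)^2 + 2.3462^2 + 0.1246^2) = 8.941671
Step 2: Project.
Since ||x|| > R, scale = R/||x|| = 6/8.941671 = 0.671016, proj(x) = scale * x
proj(x) = [4.986924, -2.940258, 1.574338, 0.083609]
Step 3: Dot product.
a^T * proj(x) = -4*4.986924 - 1*(-2.940258) + 1*1.574338 - 1*0.083609 = -15.5167


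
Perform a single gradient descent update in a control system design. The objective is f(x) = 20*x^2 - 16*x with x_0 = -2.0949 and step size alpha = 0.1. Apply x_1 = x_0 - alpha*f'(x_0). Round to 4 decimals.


We compute the gradient at x_0 and apply the update.
f'(x) = 40*x - 16
f'(-2.0949) = 40*-2.0949 - 16 = -99.796
x_1 = -2.0949 - 0.1*-99.796 = 7.8847


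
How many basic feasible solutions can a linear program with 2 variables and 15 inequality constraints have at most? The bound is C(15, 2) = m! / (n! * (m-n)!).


Each vertex corresponds to some choice of n active constraints out of m, so the number of vertices is at most C(m, n) = m! / (n!(m-n)!).
m = 15, n = 2
Numerator: 15 * 14
Denominator: 2! = 2
C(15, 2) = 105


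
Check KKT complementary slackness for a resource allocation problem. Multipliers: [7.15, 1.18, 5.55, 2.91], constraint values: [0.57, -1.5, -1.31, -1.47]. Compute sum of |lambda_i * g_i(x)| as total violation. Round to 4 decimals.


KKT complementary slackness check:
lambda_1 * g_1 = 7.15 * 0.57 = 4.0755
lambda_2 * g_2 = 1.18 * -1.5 = -1.77
lambda_3 * g_3 = 5.55 * -1.31 = -7.2705
lambda_4 * g_4 = 2.91 * -1.47 = -4.2777
Total violation = 4.0755 + 1.77 + 7.2705 + 4.2777 = 17.3937
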